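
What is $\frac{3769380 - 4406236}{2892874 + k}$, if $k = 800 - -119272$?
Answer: $- \frac{318428}{1506473} \approx -0.21137$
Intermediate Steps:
$k = 120072$ ($k = 800 + 119272 = 120072$)
$\frac{3769380 - 4406236}{2892874 + k} = \frac{3769380 - 4406236}{2892874 + 120072} = - \frac{636856}{3012946} = \left(-636856\right) \frac{1}{3012946} = - \frac{318428}{1506473}$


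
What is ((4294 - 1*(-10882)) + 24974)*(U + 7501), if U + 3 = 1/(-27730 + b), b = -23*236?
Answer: 4991020061225/16579 ≈ 3.0104e+8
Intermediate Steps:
b = -5428
U = -99475/33158 (U = -3 + 1/(-27730 - 5428) = -3 + 1/(-33158) = -3 - 1/33158 = -99475/33158 ≈ -3.0000)
((4294 - 1*(-10882)) + 24974)*(U + 7501) = ((4294 - 1*(-10882)) + 24974)*(-99475/33158 + 7501) = ((4294 + 10882) + 24974)*(248618683/33158) = (15176 + 24974)*(248618683/33158) = 40150*(248618683/33158) = 4991020061225/16579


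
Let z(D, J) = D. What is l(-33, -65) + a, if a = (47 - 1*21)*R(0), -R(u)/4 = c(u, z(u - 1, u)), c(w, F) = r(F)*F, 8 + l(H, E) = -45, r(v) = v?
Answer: -157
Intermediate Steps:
l(H, E) = -53 (l(H, E) = -8 - 45 = -53)
c(w, F) = F² (c(w, F) = F*F = F²)
R(u) = -4*(-1 + u)² (R(u) = -4*(u - 1)² = -4*(-1 + u)²)
a = -104 (a = (47 - 1*21)*(-4*(-1 + 0)²) = (47 - 21)*(-4*(-1)²) = 26*(-4*1) = 26*(-4) = -104)
l(-33, -65) + a = -53 - 104 = -157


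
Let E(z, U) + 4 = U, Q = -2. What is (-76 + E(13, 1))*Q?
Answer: 158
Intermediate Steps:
E(z, U) = -4 + U
(-76 + E(13, 1))*Q = (-76 + (-4 + 1))*(-2) = (-76 - 3)*(-2) = -79*(-2) = 158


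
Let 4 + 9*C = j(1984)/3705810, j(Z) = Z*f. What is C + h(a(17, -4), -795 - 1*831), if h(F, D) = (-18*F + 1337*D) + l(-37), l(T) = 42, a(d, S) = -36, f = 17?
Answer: -36241806391196/16676145 ≈ -2.1733e+6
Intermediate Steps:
j(Z) = 17*Z (j(Z) = Z*17 = 17*Z)
h(F, D) = 42 - 18*F + 1337*D (h(F, D) = (-18*F + 1337*D) + 42 = 42 - 18*F + 1337*D)
C = -7394756/16676145 (C = -4/9 + ((17*1984)/3705810)/9 = -4/9 + (33728*(1/3705810))/9 = -4/9 + (1/9)*(16864/1852905) = -4/9 + 16864/16676145 = -7394756/16676145 ≈ -0.44343)
C + h(a(17, -4), -795 - 1*831) = -7394756/16676145 + (42 - 18*(-36) + 1337*(-795 - 1*831)) = -7394756/16676145 + (42 + 648 + 1337*(-795 - 831)) = -7394756/16676145 + (42 + 648 + 1337*(-1626)) = -7394756/16676145 + (42 + 648 - 2173962) = -7394756/16676145 - 2173272 = -36241806391196/16676145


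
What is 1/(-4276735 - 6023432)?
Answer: -1/10300167 ≈ -9.7086e-8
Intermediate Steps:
1/(-4276735 - 6023432) = 1/(-10300167) = -1/10300167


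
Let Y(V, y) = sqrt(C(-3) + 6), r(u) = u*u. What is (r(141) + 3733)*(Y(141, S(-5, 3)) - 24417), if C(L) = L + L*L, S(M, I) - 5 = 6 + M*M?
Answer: -576583038 + 47228*sqrt(3) ≈ -5.7650e+8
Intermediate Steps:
r(u) = u**2
S(M, I) = 11 + M**2 (S(M, I) = 5 + (6 + M*M) = 5 + (6 + M**2) = 11 + M**2)
C(L) = L + L**2
Y(V, y) = 2*sqrt(3) (Y(V, y) = sqrt(-3*(1 - 3) + 6) = sqrt(-3*(-2) + 6) = sqrt(6 + 6) = sqrt(12) = 2*sqrt(3))
(r(141) + 3733)*(Y(141, S(-5, 3)) - 24417) = (141**2 + 3733)*(2*sqrt(3) - 24417) = (19881 + 3733)*(-24417 + 2*sqrt(3)) = 23614*(-24417 + 2*sqrt(3)) = -576583038 + 47228*sqrt(3)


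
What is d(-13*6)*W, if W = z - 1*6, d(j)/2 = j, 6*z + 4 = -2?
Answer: 1092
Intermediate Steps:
z = -1 (z = -2/3 + (1/6)*(-2) = -2/3 - 1/3 = -1)
d(j) = 2*j
W = -7 (W = -1 - 1*6 = -1 - 6 = -7)
d(-13*6)*W = (2*(-13*6))*(-7) = (2*(-78))*(-7) = -156*(-7) = 1092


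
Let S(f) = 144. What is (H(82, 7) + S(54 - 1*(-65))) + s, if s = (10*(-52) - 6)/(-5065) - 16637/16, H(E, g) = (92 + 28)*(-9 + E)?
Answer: 637322171/81040 ≈ 7864.3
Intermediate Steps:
H(E, g) = -1080 + 120*E (H(E, g) = 120*(-9 + E) = -1080 + 120*E)
s = -84257989/81040 (s = (-520 - 6)*(-1/5065) - 16637*1/16 = -526*(-1/5065) - 16637/16 = 526/5065 - 16637/16 = -84257989/81040 ≈ -1039.7)
(H(82, 7) + S(54 - 1*(-65))) + s = ((-1080 + 120*82) + 144) - 84257989/81040 = ((-1080 + 9840) + 144) - 84257989/81040 = (8760 + 144) - 84257989/81040 = 8904 - 84257989/81040 = 637322171/81040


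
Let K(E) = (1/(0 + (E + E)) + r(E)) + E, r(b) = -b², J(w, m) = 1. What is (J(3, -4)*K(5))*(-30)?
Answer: 597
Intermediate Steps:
K(E) = E + 1/(2*E) - E² (K(E) = (1/(0 + (E + E)) - E²) + E = (1/(0 + 2*E) - E²) + E = (1/(2*E) - E²) + E = E + 1/(2*E) - E²)
(J(3, -4)*K(5))*(-30) = (1*(5 + (½)/5 - 1*5²))*(-30) = (1*(5 + (½)*(⅕) - 1*25))*(-30) = (1*(5 + ⅒ - 25))*(-30) = (1*(-199/10))*(-30) = -199/10*(-30) = 597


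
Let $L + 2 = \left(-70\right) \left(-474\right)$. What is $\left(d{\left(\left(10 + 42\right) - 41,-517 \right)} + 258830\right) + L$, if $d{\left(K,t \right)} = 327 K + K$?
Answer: $295616$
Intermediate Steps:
$d{\left(K,t \right)} = 328 K$
$L = 33178$ ($L = -2 - -33180 = -2 + 33180 = 33178$)
$\left(d{\left(\left(10 + 42\right) - 41,-517 \right)} + 258830\right) + L = \left(328 \left(\left(10 + 42\right) - 41\right) + 258830\right) + 33178 = \left(328 \left(52 - 41\right) + 258830\right) + 33178 = \left(328 \cdot 11 + 258830\right) + 33178 = \left(3608 + 258830\right) + 33178 = 262438 + 33178 = 295616$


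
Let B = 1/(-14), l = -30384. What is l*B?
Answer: 15192/7 ≈ 2170.3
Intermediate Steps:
B = -1/14 ≈ -0.071429
l*B = -30384*(-1/14) = 15192/7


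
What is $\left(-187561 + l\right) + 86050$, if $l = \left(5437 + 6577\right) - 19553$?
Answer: $-109050$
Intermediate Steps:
$l = -7539$ ($l = 12014 - 19553 = -7539$)
$\left(-187561 + l\right) + 86050 = \left(-187561 - 7539\right) + 86050 = -195100 + 86050 = -109050$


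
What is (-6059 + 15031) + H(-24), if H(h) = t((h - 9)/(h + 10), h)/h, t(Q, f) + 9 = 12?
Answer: 71775/8 ≈ 8971.9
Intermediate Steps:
t(Q, f) = 3 (t(Q, f) = -9 + 12 = 3)
H(h) = 3/h
(-6059 + 15031) + H(-24) = (-6059 + 15031) + 3/(-24) = 8972 + 3*(-1/24) = 8972 - ⅛ = 71775/8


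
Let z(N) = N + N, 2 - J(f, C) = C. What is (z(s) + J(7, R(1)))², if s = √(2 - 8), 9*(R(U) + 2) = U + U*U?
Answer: -788/81 + 136*I*√6/9 ≈ -9.7284 + 37.015*I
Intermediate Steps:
R(U) = -2 + U/9 + U²/9 (R(U) = -2 + (U + U*U)/9 = -2 + (U + U²)/9 = -2 + (U/9 + U²/9) = -2 + U/9 + U²/9)
J(f, C) = 2 - C
s = I*√6 (s = √(-6) = I*√6 ≈ 2.4495*I)
z(N) = 2*N
(z(s) + J(7, R(1)))² = (2*(I*√6) + (2 - (-2 + (⅑)*1 + (⅑)*1²)))² = (2*I*√6 + (2 - (-2 + ⅑ + (⅑)*1)))² = (2*I*√6 + (2 - (-2 + ⅑ + ⅑)))² = (2*I*√6 + (2 - 1*(-16/9)))² = (2*I*√6 + (2 + 16/9))² = (2*I*√6 + 34/9)² = (34/9 + 2*I*√6)²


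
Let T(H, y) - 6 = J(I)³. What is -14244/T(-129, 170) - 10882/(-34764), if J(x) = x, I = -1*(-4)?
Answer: -123604169/608370 ≈ -203.17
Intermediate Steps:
I = 4
T(H, y) = 70 (T(H, y) = 6 + 4³ = 6 + 64 = 70)
-14244/T(-129, 170) - 10882/(-34764) = -14244/70 - 10882/(-34764) = -14244*1/70 - 10882*(-1/34764) = -7122/35 + 5441/17382 = -123604169/608370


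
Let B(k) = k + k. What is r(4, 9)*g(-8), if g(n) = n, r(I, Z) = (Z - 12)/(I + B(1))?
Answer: 4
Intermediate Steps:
B(k) = 2*k
r(I, Z) = (-12 + Z)/(2 + I) (r(I, Z) = (Z - 12)/(I + 2*1) = (-12 + Z)/(I + 2) = (-12 + Z)/(2 + I))
r(4, 9)*g(-8) = ((-12 + 9)/(2 + 4))*(-8) = (-3/6)*(-8) = ((⅙)*(-3))*(-8) = -½*(-8) = 4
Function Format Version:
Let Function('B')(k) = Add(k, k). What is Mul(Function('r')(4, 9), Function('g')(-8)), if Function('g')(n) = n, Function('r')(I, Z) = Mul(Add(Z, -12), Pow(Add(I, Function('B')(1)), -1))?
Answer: 4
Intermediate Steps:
Function('B')(k) = Mul(2, k)
Function('r')(I, Z) = Mul(Pow(Add(2, I), -1), Add(-12, Z)) (Function('r')(I, Z) = Mul(Add(Z, -12), Pow(Add(I, Mul(2, 1)), -1)) = Mul(Add(-12, Z), Pow(Add(I, 2), -1)) = Mul(Add(-12, Z), Pow(Add(2, I), -1)) = Mul(Pow(Add(2, I), -1), Add(-12, Z)))
Mul(Function('r')(4, 9), Function('g')(-8)) = Mul(Mul(Pow(Add(2, 4), -1), Add(-12, 9)), -8) = Mul(Mul(Pow(6, -1), -3), -8) = Mul(Mul(Rational(1, 6), -3), -8) = Mul(Rational(-1, 2), -8) = 4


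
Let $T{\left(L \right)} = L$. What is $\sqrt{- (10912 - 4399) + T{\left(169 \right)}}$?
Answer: $2 i \sqrt{1586} \approx 79.649 i$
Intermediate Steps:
$\sqrt{- (10912 - 4399) + T{\left(169 \right)}} = \sqrt{- (10912 - 4399) + 169} = \sqrt{\left(-1\right) 6513 + 169} = \sqrt{-6513 + 169} = \sqrt{-6344} = 2 i \sqrt{1586}$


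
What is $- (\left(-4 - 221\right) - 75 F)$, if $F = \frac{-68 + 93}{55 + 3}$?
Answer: $\frac{14925}{58} \approx 257.33$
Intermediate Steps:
$F = \frac{25}{58} \approx 0.43103$
$- (\left(-4 - 221\right) - 75 F) = - (\left(-4 - 221\right) - \frac{1875}{58}) = - (-225 - \frac{1875}{58}) = \left(-1\right) \left(- \frac{14925}{58}\right) = \frac{14925}{58}$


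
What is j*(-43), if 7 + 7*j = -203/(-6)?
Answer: -989/6 ≈ -164.83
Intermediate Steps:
j = 23/6 (j = -1 + (-203/(-6))/7 = -1 + (-203*(-1)/6)/7 = -1 + (-29*(-7/6))/7 = -1 + (1/7)*(203/6) = -1 + 29/6 = 23/6 ≈ 3.8333)
j*(-43) = (23/6)*(-43) = -989/6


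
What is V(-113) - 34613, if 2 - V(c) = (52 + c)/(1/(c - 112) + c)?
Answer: -880033011/25426 ≈ -34612.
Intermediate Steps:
V(c) = 2 - (52 + c)/(c + 1/(-112 + c)) (V(c) = 2 - (52 + c)/(1/(c - 112) + c) = 2 - (52 + c)/(1/(-112 + c) + c) = 2 - (52 + c)/(c + 1/(-112 + c)))
V(-113) - 34613 = (5826 + (-113)² - 164*(-113))/(1 + (-113)² - 112*(-113)) - 34613 = (5826 + 12769 + 18532)/(1 + 12769 + 12656) - 34613 = 37127/25426 - 34613 = -880033011/25426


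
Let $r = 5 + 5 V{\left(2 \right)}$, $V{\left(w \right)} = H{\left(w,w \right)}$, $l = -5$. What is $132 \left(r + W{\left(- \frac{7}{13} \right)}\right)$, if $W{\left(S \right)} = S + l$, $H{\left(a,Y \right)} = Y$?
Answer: $\frac{16236}{13} \approx 1248.9$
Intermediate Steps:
$V{\left(w \right)} = w$
$W{\left(S \right)} = -5 + S$ ($W{\left(S \right)} = S - 5 = -5 + S$)
$r = 15$ ($r = 5 + 5 \cdot 2 = 5 + 10 = 15$)
$132 \left(r + W{\left(- \frac{7}{13} \right)}\right) = 132 \left(15 - \left(5 + \frac{7}{13}\right)\right) = 132 \left(15 - \frac{72}{13}\right) = 132 \cdot \frac{123}{13} = \frac{16236}{13}$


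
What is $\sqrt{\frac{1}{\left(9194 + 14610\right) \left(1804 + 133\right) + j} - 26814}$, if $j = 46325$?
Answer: $\frac{i \sqrt{6346736273184428837}}{15384891} \approx 163.75 i$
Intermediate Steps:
$\sqrt{\frac{1}{\left(9194 + 14610\right) \left(1804 + 133\right) + j} - 26814} = \sqrt{\frac{1}{\left(9194 + 14610\right) \left(1804 + 133\right) + 46325} - 26814} = \sqrt{\frac{1}{23804 \cdot 1937 + 46325} - 26814} = \sqrt{\frac{1}{46108348 + 46325} - 26814} = \sqrt{\frac{1}{46154673} - 26814} = \sqrt{- \frac{1237591401821}{46154673}} = \frac{i \sqrt{6346736273184428837}}{15384891}$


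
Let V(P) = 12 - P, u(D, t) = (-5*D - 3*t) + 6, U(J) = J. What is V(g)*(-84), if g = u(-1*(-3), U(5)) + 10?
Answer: -2184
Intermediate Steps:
u(D, t) = 6 - 5*D - 3*t
g = -14 (g = (6 - (-5)*(-3) - 3*5) + 10 = (6 - 5*3 - 15) + 10 = (6 - 15 - 15) + 10 = -24 + 10 = -14)
V(g)*(-84) = (12 - 1*(-14))*(-84) = (12 + 14)*(-84) = 26*(-84) = -2184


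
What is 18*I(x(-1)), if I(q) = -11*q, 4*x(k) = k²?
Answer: -99/2 ≈ -49.500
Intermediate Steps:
x(k) = k²/4
18*I(x(-1)) = 18*(-11*(-1)²/4) = 18*(-11/4) = -99/2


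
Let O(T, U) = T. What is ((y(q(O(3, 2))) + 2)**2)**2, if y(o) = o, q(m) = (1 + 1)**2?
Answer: 1296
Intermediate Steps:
q(m) = 4 (q(m) = 2**2 = 4)
((y(q(O(3, 2))) + 2)**2)**2 = ((4 + 2)**2)**2 = (6**2)**2 = 36**2 = 1296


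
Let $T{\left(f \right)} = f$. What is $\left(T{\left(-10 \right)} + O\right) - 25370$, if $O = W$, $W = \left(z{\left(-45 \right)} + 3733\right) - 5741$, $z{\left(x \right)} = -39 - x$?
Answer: $-27382$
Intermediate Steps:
$W = -2002$ ($W = \left(\left(-39 - -45\right) + 3733\right) - 5741 = \left(\left(-39 + 45\right) + 3733\right) - 5741 = \left(6 + 3733\right) - 5741 = 3739 - 5741 = -2002$)
$O = -2002$
$\left(T{\left(-10 \right)} + O\right) - 25370 = \left(-10 - 2002\right) - 25370 = -2012 - 25370 = -27382$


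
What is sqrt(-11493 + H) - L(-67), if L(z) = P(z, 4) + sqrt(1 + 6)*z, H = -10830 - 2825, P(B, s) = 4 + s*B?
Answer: 264 + 67*sqrt(7) + 2*I*sqrt(6287) ≈ 441.27 + 158.58*I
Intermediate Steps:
P(B, s) = 4 + B*s
H = -13655
L(z) = 4 + 4*z + z*sqrt(7) (L(z) = (4 + z*4) + sqrt(1 + 6)*z = (4 + 4*z) + sqrt(7)*z = (4 + 4*z) + z*sqrt(7) = 4 + 4*z + z*sqrt(7))
sqrt(-11493 + H) - L(-67) = sqrt(-11493 - 13655) - (4 + 4*(-67) - 67*sqrt(7)) = sqrt(-25148) - (4 - 268 - 67*sqrt(7)) = 2*I*sqrt(6287) - (-264 - 67*sqrt(7)) = 2*I*sqrt(6287) + (264 + 67*sqrt(7)) = 264 + 67*sqrt(7) + 2*I*sqrt(6287)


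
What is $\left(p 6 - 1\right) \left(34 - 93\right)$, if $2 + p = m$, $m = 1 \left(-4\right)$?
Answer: $2183$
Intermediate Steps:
$m = -4$
$p = -6$ ($p = -2 - 4 = -6$)
$\left(p 6 - 1\right) \left(34 - 93\right) = \left(\left(-6\right) 6 - 1\right) \left(34 - 93\right) = \left(-36 - 1\right) \left(-59\right) = \left(-37\right) \left(-59\right) = 2183$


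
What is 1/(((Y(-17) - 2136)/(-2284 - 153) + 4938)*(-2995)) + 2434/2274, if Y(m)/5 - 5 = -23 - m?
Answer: 43870365480136/40986531389805 ≈ 1.0704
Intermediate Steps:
Y(m) = -90 - 5*m (Y(m) = 25 + 5*(-23 - m) = 25 + (-115 - 5*m) = -90 - 5*m)
1/(((Y(-17) - 2136)/(-2284 - 153) + 4938)*(-2995)) + 2434/2274 = 1/((((-90 - 5*(-17)) - 2136)/(-2284 - 153) + 4938)*(-2995)) + 2434/2274 = -1/2995/(((-90 + 85) - 2136)/(-2437) + 4938) + 2434*(1/2274) = -1/2995/((-5 - 2136)*(-1/2437) + 4938) + 1217/1137 = -1/2995/(-2141*(-1/2437) + 4938) + 1217/1137 = -1/2995/(2141/2437 + 4938) + 1217/1137 = -1/2995/(12036047/2437) + 1217/1137 = (2437/12036047)*(-1/2995) + 1217/1137 = -2437/36047960765 + 1217/1137 = 43870365480136/40986531389805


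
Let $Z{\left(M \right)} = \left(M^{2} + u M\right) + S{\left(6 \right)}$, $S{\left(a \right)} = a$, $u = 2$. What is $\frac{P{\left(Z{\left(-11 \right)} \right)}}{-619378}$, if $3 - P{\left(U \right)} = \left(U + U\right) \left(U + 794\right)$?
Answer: $\frac{188787}{619378} \approx 0.3048$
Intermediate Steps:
$Z{\left(M \right)} = 6 + M^{2} + 2 M$ ($Z{\left(M \right)} = \left(M^{2} + 2 M\right) + 6 = 6 + M^{2} + 2 M$)
$P{\left(U \right)} = 3 - 2 U \left(794 + U\right)$ ($P{\left(U \right)} = 3 - \left(U + U\right) \left(U + 794\right) = 3 - 2 U \left(794 + U\right)$)
$\frac{P{\left(Z{\left(-11 \right)} \right)}}{-619378} = \frac{3 - 1588 \left(6 + \left(-11\right)^{2} + 2 \left(-11\right)\right) - 2 \left(6 + \left(-11\right)^{2} + 2 \left(-11\right)\right)^{2}}{-619378} = \left(3 - 1588 \left(6 + 121 - 22\right) - 2 \left(6 + 121 - 22\right)^{2}\right) \left(- \frac{1}{619378}\right) = \left(3 - 166740 - 2 \cdot 105^{2}\right) \left(- \frac{1}{619378}\right) = \left(3 - 166740 - 22050\right) \left(- \frac{1}{619378}\right) = \left(-188787\right) \left(- \frac{1}{619378}\right) = \frac{188787}{619378}$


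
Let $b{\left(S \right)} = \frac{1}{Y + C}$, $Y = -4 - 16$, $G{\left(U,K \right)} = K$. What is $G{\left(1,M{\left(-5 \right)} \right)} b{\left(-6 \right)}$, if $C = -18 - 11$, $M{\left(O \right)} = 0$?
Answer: $0$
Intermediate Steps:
$C = -29$
$Y = -20$
$b{\left(S \right)} = - \frac{1}{49}$ ($b{\left(S \right)} = \frac{1}{-20 - 29} = \frac{1}{-49} = - \frac{1}{49}$)
$G{\left(1,M{\left(-5 \right)} \right)} b{\left(-6 \right)} = 0 \left(- \frac{1}{49}\right) = 0$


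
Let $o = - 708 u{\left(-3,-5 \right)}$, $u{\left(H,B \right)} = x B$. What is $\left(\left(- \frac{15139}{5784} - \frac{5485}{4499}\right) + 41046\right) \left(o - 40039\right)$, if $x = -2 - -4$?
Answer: $- \frac{35200477067319265}{26022216} \approx -1.3527 \cdot 10^{9}$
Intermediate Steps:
$x = 2$ ($x = -2 + 4 = 2$)
$u{\left(H,B \right)} = 2 B$
$o = 7080$ ($o = - 708 \cdot 2 \left(-5\right) = \left(-708\right) \left(-10\right) = 7080$)
$\left(\left(- \frac{15139}{5784} - \frac{5485}{4499}\right) + 41046\right) \left(o - 40039\right) = \left(\left(- \frac{15139}{5784} - \frac{5485}{4499}\right) + 41046\right) \left(7080 - 40039\right) = \left(\left(\left(-15139\right) \frac{1}{5784} - \frac{5485}{4499}\right) + 41046\right) \left(-32959\right) = \left(\left(- \frac{15139}{5784} - \frac{5485}{4499}\right) + 41046\right) \left(-32959\right) = \left(- \frac{99835601}{26022216} + 41046\right) \left(-32959\right) = \frac{1068008042335}{26022216} \left(-32959\right) = - \frac{35200477067319265}{26022216}$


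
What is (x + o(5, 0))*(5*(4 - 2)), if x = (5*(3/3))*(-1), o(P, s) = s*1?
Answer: -50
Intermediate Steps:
o(P, s) = s
x = -5 (x = (5*(3*(⅓)))*(-1) = (5*1)*(-1) = 5*(-1) = -5)
(x + o(5, 0))*(5*(4 - 2)) = (-5 + 0)*(5*(4 - 2)) = -25*2 = -5*10 = -50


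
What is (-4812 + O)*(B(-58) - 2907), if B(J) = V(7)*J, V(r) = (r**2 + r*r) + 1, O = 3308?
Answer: 13008096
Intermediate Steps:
V(r) = 1 + 2*r**2 (V(r) = (r**2 + r**2) + 1 = 2*r**2 + 1 = 1 + 2*r**2)
B(J) = 99*J (B(J) = (1 + 2*7**2)*J = (1 + 2*49)*J = (1 + 98)*J = 99*J)
(-4812 + O)*(B(-58) - 2907) = (-4812 + 3308)*(99*(-58) - 2907) = -1504*(-5742 - 2907) = -1504*(-8649) = 13008096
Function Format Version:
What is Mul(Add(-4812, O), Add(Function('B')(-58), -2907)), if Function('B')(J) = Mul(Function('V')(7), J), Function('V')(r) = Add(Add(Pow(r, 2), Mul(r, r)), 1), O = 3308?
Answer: 13008096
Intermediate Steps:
Function('V')(r) = Add(1, Mul(2, Pow(r, 2))) (Function('V')(r) = Add(Add(Pow(r, 2), Pow(r, 2)), 1) = Add(Mul(2, Pow(r, 2)), 1) = Add(1, Mul(2, Pow(r, 2))))
Function('B')(J) = Mul(99, J) (Function('B')(J) = Mul(Add(1, Mul(2, Pow(7, 2))), J) = Mul(Add(1, Mul(2, 49)), J) = Mul(Add(1, 98), J) = Mul(99, J))
Mul(Add(-4812, O), Add(Function('B')(-58), -2907)) = Mul(Add(-4812, 3308), Add(Mul(99, -58), -2907)) = Mul(-1504, Add(-5742, -2907)) = Mul(-1504, -8649) = 13008096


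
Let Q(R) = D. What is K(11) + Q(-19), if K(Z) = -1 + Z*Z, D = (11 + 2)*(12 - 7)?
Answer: 185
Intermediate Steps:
D = 65 (D = 13*5 = 65)
Q(R) = 65
K(Z) = -1 + Z**2
K(11) + Q(-19) = (-1 + 11**2) + 65 = (-1 + 121) + 65 = 120 + 65 = 185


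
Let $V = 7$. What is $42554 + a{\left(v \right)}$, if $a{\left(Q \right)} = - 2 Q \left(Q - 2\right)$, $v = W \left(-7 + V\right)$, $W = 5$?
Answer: $42554$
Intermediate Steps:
$v = 0$ ($v = 5 \left(-7 + 7\right) = 5 \cdot 0 = 0$)
$a{\left(Q \right)} = - 2 Q \left(-2 + Q\right)$
$42554 + a{\left(v \right)} = 42554 + 2 \cdot 0 \left(2 - 0\right) = 42554 + 2 \cdot 0 \left(2 + 0\right) = 42554 + 2 \cdot 0 \cdot 2 = 42554 + 0 = 42554$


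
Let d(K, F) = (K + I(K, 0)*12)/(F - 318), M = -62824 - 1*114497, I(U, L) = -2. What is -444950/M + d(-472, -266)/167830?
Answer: 2725677982201/1086232095195 ≈ 2.5093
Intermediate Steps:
M = -177321 (M = -62824 - 114497 = -177321)
d(K, F) = (-24 + K)/(-318 + F) (d(K, F) = (K - 2*12)/(F - 318) = (K - 24)/(-318 + F) = (-24 + K)/(-318 + F))
-444950/M + d(-472, -266)/167830 = -444950/(-177321) + ((-24 - 472)/(-318 - 266))/167830 = -444950*(-1/177321) + (-496/(-584))*(1/167830) = 444950/177321 - 1/584*(-496)*(1/167830) = 444950/177321 + (62/73)*(1/167830) = 444950/177321 + 31/6125795 = 2725677982201/1086232095195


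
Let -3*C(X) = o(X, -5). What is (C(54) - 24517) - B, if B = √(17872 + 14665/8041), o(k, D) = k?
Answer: -24535 - √1155679996097/8041 ≈ -24669.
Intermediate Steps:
C(X) = -X/3
B = √1155679996097/8041 (B = √(17872 + 14665*(1/8041)) = √(17872 + 14665/8041) = √(143723417/8041) = √1155679996097/8041 ≈ 133.69)
(C(54) - 24517) - B = (-⅓*54 - 24517) - √1155679996097/8041 = (-18 - 24517) - √1155679996097/8041 = -24535 - √1155679996097/8041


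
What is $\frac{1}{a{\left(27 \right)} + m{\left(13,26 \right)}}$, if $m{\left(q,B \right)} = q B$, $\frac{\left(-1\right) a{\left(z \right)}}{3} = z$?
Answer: $\frac{1}{257} \approx 0.0038911$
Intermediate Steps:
$a{\left(z \right)} = - 3 z$
$m{\left(q,B \right)} = B q$
$\frac{1}{a{\left(27 \right)} + m{\left(13,26 \right)}} = \frac{1}{\left(-3\right) 27 + 26 \cdot 13} = \frac{1}{-81 + 338} = \frac{1}{257}$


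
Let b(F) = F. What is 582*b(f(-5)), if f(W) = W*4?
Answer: -11640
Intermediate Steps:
f(W) = 4*W
582*b(f(-5)) = 582*(4*(-5)) = 582*(-20) = -11640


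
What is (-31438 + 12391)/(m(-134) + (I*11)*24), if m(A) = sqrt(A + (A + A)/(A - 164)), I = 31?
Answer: -2903277069/1247465047 + 19047*I*sqrt(738742)/4989860188 ≈ -2.3273 + 0.0032808*I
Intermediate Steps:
m(A) = sqrt(A + 2*A/(-164 + A)) (m(A) = sqrt(A + (2*A)/(-164 + A)) = sqrt(A + 2*A/(-164 + A)))
(-31438 + 12391)/(m(-134) + (I*11)*24) = (-31438 + 12391)/(sqrt(-134*(-162 - 134)/(-164 - 134)) + (31*11)*24) = -19047/(sqrt(-134*(-296)/(-298)) + 341*24) = -19047/(sqrt(-134*(-1/298)*(-296)) + 8184) = -19047/(sqrt(-19832/149) + 8184) = -19047/(2*I*sqrt(738742)/149 + 8184) = -19047/(8184 + 2*I*sqrt(738742)/149)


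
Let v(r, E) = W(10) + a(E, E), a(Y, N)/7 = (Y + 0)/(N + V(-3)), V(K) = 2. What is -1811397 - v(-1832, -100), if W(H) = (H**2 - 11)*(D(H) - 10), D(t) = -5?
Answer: -12670484/7 ≈ -1.8101e+6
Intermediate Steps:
W(H) = 165 - 15*H**2 (W(H) = (H**2 - 11)*(-5 - 10) = (-11 + H**2)*(-15) = 165 - 15*H**2)
a(Y, N) = 7*Y/(2 + N) (a(Y, N) = 7*((Y + 0)/(N + 2)) = 7*(Y/(2 + N)) = 7*Y/(2 + N))
v(r, E) = -1335 + 7*E/(2 + E) (v(r, E) = (165 - 15*10**2) + 7*E/(2 + E) = (165 - 15*100) + 7*E/(2 + E) = (165 - 1500) + 7*E/(2 + E) = -1335 + 7*E/(2 + E))
-1811397 - v(-1832, -100) = -1811397 - 2*(-1335 - 664*(-100))/(2 - 100) = -1811397 - 2*(-1335 + 66400)/(-98) = -1811397 - 2*(-1)*65065/98 = -1811397 - 1*(-9295/7) = -1811397 + 9295/7 = -12670484/7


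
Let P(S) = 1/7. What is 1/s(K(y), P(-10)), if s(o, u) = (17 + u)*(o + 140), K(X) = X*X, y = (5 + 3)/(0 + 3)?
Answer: 21/52960 ≈ 0.00039653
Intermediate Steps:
P(S) = ⅐
y = 8/3 ≈ 2.6667
K(X) = X²
s(o, u) = (17 + u)*(140 + o)
1/s(K(y), P(-10)) = 1/(2380 + 17*(8/3)² + 140*(⅐) + (8/3)²*(⅐)) = 1/(2380 + 17*(64/9) + 20 + (64/9)*(⅐)) = 1/(2380 + 1088/9 + 20 + 64/63) = 1/(52960/21) = 21/52960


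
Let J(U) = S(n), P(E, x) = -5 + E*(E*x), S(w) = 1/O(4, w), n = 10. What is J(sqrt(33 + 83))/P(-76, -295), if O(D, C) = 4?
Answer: -1/6815700 ≈ -1.4672e-7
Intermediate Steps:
S(w) = 1/4
P(E, x) = -5 + x*E**2
J(U) = 1/4
J(sqrt(33 + 83))/P(-76, -295) = 1/(4*(-5 - 295*(-76)**2)) = 1/(4*(-5 - 295*5776)) = 1/(4*(-5 - 1703920)) = (1/4)/(-1703925) = (1/4)*(-1/1703925) = -1/6815700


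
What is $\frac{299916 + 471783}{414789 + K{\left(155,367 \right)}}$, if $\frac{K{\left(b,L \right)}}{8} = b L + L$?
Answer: $\frac{257233}{290935} \approx 0.88416$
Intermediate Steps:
$K{\left(b,L \right)} = 8 L + 8 L b$ ($K{\left(b,L \right)} = 8 \left(b L + L\right) = 8 \left(L b + L\right) = 8 \left(L + L b\right) = 8 L + 8 L b$)
$\frac{299916 + 471783}{414789 + K{\left(155,367 \right)}} = \frac{299916 + 471783}{414789 + 8 \cdot 367 \left(1 + 155\right)} = \frac{771699}{414789 + 8 \cdot 367 \cdot 156} = \frac{771699}{414789 + 458016} = \frac{771699}{872805} = 771699 \cdot \frac{1}{872805} = \frac{257233}{290935}$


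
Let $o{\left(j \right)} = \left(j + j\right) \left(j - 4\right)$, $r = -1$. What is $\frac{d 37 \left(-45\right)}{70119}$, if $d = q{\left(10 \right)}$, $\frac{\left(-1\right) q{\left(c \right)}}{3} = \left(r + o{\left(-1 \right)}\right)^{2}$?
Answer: $\frac{14985}{2597} \approx 5.7701$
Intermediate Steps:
$o{\left(j \right)} = 2 j \left(-4 + j\right)$
$q{\left(c \right)} = -243$ ($q{\left(c \right)} = - 3 \left(-1 + 2 \left(-1\right) \left(-4 - 1\right)\right)^{2} = - 3 \left(-1 + 2 \left(-1\right) \left(-5\right)\right)^{2} = - 3 \left(-1 + 10\right)^{2} = - 3 \cdot 9^{2} = \left(-3\right) 81 = -243$)
$d = -243$
$\frac{d 37 \left(-45\right)}{70119} = \frac{\left(-243\right) 37 \left(-45\right)}{70119} = \left(-8991\right) \left(-45\right) \frac{1}{70119} = 404595 \cdot \frac{1}{70119} = \frac{14985}{2597}$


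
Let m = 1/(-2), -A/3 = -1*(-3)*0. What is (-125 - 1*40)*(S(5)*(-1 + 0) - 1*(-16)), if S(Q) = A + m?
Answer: -5445/2 ≈ -2722.5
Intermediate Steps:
A = 0 (A = -3*(-1*(-3))*0 = -9*0 = -3*0 = 0)
m = -½ (m = 1*(-½) = -½ ≈ -0.50000)
S(Q) = -½ (S(Q) = 0 - ½ = -½)
(-125 - 1*40)*(S(5)*(-1 + 0) - 1*(-16)) = (-125 - 1*40)*(-(-1 + 0)/2 - 1*(-16)) = (-125 - 40)*(-½*(-1) + 16) = -165*(½ + 16) = -165*33/2 = -5445/2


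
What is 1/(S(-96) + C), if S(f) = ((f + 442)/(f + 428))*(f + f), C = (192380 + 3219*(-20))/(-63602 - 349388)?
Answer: -3427817/686956192 ≈ -0.0049899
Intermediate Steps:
C = -12800/41299 (C = (192380 - 64380)/(-412990) = 128000*(-1/412990) = -12800/41299 ≈ -0.30993)
S(f) = 2*f*(442 + f)/(428 + f) (S(f) = ((442 + f)/(428 + f))*(2*f) = 2*f*(442 + f)/(428 + f))
1/(S(-96) + C) = 1/(2*(-96)*(442 - 96)/(428 - 96) - 12800/41299) = 1/(2*(-96)*346/332 - 12800/41299) = 1/(2*(-96)*(1/332)*346 - 12800/41299) = 1/(-16608/83 - 12800/41299) = 1/(-686956192/3427817) = -3427817/686956192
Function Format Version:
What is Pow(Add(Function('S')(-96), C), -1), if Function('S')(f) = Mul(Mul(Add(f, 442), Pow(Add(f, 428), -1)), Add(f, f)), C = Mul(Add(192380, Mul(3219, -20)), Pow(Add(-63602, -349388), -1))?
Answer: Rational(-3427817, 686956192) ≈ -0.0049899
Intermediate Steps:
C = Rational(-12800, 41299) (C = Mul(Add(192380, -64380), Pow(-412990, -1)) = Mul(128000, Rational(-1, 412990)) = Rational(-12800, 41299) ≈ -0.30993)
Function('S')(f) = Mul(2, f, Pow(Add(428, f), -1), Add(442, f)) (Function('S')(f) = Mul(Mul(Add(442, f), Pow(Add(428, f), -1)), Mul(2, f)) = Mul(Mul(Pow(Add(428, f), -1), Add(442, f)), Mul(2, f)) = Mul(2, f, Pow(Add(428, f), -1), Add(442, f)))
Pow(Add(Function('S')(-96), C), -1) = Pow(Add(Mul(2, -96, Pow(Add(428, -96), -1), Add(442, -96)), Rational(-12800, 41299)), -1) = Pow(Add(Mul(2, -96, Pow(332, -1), 346), Rational(-12800, 41299)), -1) = Pow(Add(Mul(2, -96, Rational(1, 332), 346), Rational(-12800, 41299)), -1) = Pow(Add(Rational(-16608, 83), Rational(-12800, 41299)), -1) = Pow(Rational(-686956192, 3427817), -1) = Rational(-3427817, 686956192)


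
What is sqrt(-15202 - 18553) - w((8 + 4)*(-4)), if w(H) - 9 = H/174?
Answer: -253/29 + I*sqrt(33755) ≈ -8.7241 + 183.73*I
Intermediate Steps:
w(H) = 9 + H/174
sqrt(-15202 - 18553) - w((8 + 4)*(-4)) = sqrt(-15202 - 18553) - (9 + ((8 + 4)*(-4))/174) = sqrt(-33755) - (9 + (12*(-4))/174) = I*sqrt(33755) - (9 + (1/174)*(-48)) = I*sqrt(33755) - (9 - 8/29) = I*sqrt(33755) - 1*253/29 = I*sqrt(33755) - 253/29 = -253/29 + I*sqrt(33755)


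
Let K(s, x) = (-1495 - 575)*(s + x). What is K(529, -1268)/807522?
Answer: 254955/134587 ≈ 1.8944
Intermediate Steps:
K(s, x) = -2070*s - 2070*x (K(s, x) = -2070*(s + x) = -2070*s - 2070*x)
K(529, -1268)/807522 = (-2070*529 - 2070*(-1268))/807522 = (-1095030 + 2624760)*(1/807522) = 1529730*(1/807522) = 254955/134587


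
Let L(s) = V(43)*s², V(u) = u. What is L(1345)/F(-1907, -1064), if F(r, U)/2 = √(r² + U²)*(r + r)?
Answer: -15557615*√4768745/7275197372 ≈ -4.6698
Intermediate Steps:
F(r, U) = 4*r*√(U² + r²) (F(r, U) = 2*(√(r² + U²)*(r + r)) = 2*(√(U² + r²)*(2*r)) = 2*(2*r*√(U² + r²)) = 4*r*√(U² + r²))
L(s) = 43*s²
L(1345)/F(-1907, -1064) = (43*1345²)/((4*(-1907)*√((-1064)² + (-1907)²))) = (43*1809025)/((4*(-1907)*√(1132096 + 3636649))) = 77788075/((4*(-1907)*√4768745)) = 77788075/((-7628*√4768745)) = 77788075*(-√4768745/36375986860) = -15557615*√4768745/7275197372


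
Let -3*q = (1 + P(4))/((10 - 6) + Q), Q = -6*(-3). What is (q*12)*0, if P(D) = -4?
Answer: 0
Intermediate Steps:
Q = 18
q = 1/22 (q = -(1 - 4)/(3*((10 - 6) + 18)) = -(-1)/(4 + 18) = -(-1)/22 = -⅓*(-3/22) = 1/22 ≈ 0.045455)
(q*12)*0 = ((1/22)*12)*0 = (6/11)*0 = 0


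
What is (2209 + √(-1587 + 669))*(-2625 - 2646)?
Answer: -11643639 - 15813*I*√102 ≈ -1.1644e+7 - 1.597e+5*I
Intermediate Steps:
(2209 + √(-1587 + 669))*(-2625 - 2646) = (2209 + √(-918))*(-5271) = (2209 + 3*I*√102)*(-5271) = -11643639 - 15813*I*√102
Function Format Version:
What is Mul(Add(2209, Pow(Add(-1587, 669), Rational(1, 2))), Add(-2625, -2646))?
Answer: Add(-11643639, Mul(-15813, I, Pow(102, Rational(1, 2)))) ≈ Add(-1.1644e+7, Mul(-1.5970e+5, I))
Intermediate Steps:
Mul(Add(2209, Pow(Add(-1587, 669), Rational(1, 2))), Add(-2625, -2646)) = Mul(Add(2209, Pow(-918, Rational(1, 2))), -5271) = Mul(Add(2209, Mul(3, I, Pow(102, Rational(1, 2)))), -5271) = Add(-11643639, Mul(-15813, I, Pow(102, Rational(1, 2))))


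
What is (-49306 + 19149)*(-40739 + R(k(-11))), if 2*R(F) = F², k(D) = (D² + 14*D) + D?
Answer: 1199374047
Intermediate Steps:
k(D) = D² + 15*D
R(F) = F²/2
(-49306 + 19149)*(-40739 + R(k(-11))) = (-49306 + 19149)*(-40739 + (-11*(15 - 11))²/2) = -30157*(-40739 + (-11*4)²/2) = -30157*(-40739 + (½)*(-44)²) = -30157*(-40739 + (½)*1936) = -30157*(-40739 + 968) = -30157*(-39771) = 1199374047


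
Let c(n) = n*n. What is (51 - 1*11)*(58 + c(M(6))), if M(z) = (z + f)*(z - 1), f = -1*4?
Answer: 6320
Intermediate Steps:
f = -4
M(z) = (-1 + z)*(-4 + z) (M(z) = (z - 4)*(z - 1) = (-4 + z)*(-1 + z) = (-1 + z)*(-4 + z))
c(n) = n**2
(51 - 1*11)*(58 + c(M(6))) = (51 - 1*11)*(58 + (4 + 6**2 - 5*6)**2) = (51 - 11)*(58 + (4 + 36 - 30)**2) = 40*(58 + 10**2) = 40*(58 + 100) = 40*158 = 6320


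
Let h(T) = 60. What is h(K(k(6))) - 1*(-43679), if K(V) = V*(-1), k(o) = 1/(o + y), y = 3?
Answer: 43739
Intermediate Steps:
k(o) = 1/(3 + o) (k(o) = 1/(o + 3) = 1/(3 + o))
K(V) = -V
h(K(k(6))) - 1*(-43679) = 60 - 1*(-43679) = 60 + 43679 = 43739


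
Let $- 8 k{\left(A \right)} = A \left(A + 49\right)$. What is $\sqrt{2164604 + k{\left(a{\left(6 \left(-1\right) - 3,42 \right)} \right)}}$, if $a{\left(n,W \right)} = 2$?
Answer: $\frac{\sqrt{8658365}}{2} \approx 1471.3$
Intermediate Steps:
$k{\left(A \right)} = - \frac{A \left(49 + A\right)}{8}$ ($k{\left(A \right)} = - \frac{A \left(A + 49\right)}{8} = - \frac{A \left(49 + A\right)}{8}$)
$\sqrt{2164604 + k{\left(a{\left(6 \left(-1\right) - 3,42 \right)} \right)}} = \sqrt{2164604 - \frac{49 + 2}{4}} = \sqrt{2164604 - \frac{1}{4} \cdot 51} = \sqrt{2164604 - \frac{51}{4}} = \sqrt{\frac{8658365}{4}} = \frac{\sqrt{8658365}}{2}$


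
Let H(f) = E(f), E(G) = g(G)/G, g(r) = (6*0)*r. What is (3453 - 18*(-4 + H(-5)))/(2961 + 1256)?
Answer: 3525/4217 ≈ 0.83590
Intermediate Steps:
g(r) = 0 (g(r) = 0*r = 0)
E(G) = 0 (E(G) = 0/G = 0)
H(f) = 0
(3453 - 18*(-4 + H(-5)))/(2961 + 1256) = (3453 - 18*(-4 + 0))/(2961 + 1256) = (3453 - 18*(-4))/4217 = (3453 + 72)*(1/4217) = 3525*(1/4217) = 3525/4217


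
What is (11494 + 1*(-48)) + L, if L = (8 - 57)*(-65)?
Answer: 14631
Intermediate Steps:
L = 3185 (L = -49*(-65) = 3185)
(11494 + 1*(-48)) + L = (11494 + 1*(-48)) + 3185 = (11494 - 48) + 3185 = 11446 + 3185 = 14631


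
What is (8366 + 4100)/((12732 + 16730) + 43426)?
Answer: 6233/36444 ≈ 0.17103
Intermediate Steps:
(8366 + 4100)/((12732 + 16730) + 43426) = 12466/(29462 + 43426) = 12466/72888 = 12466*(1/72888) = 6233/36444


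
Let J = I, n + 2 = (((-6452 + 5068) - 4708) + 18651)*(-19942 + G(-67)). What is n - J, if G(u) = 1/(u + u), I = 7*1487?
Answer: -33561919085/134 ≈ -2.5046e+8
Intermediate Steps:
I = 10409
G(u) = 1/(2*u)
n = -33560524279/134 (n = -2 + (((-6452 + 5068) - 4708) + 18651)*(-19942 + (1/2)/(-67)) = -2 + ((-1384 - 4708) + 18651)*(-19942 + (1/2)*(-1/67)) = -2 + (-6092 + 18651)*(-19942 - 1/134) = -2 + 12559*(-2672229/134) = -2 - 33560524011/134 = -33560524279/134 ≈ -2.5045e+8)
J = 10409
n - J = -33560524279/134 - 1*10409 = -33560524279/134 - 10409 = -33561919085/134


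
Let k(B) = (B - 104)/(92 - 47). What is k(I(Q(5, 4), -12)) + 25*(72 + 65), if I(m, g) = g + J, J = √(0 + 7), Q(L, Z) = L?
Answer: 154009/45 + √7/45 ≈ 3422.5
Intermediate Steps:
J = √7 ≈ 2.6458
I(m, g) = g + √7
k(B) = -104/45 + B/45 (k(B) = (-104 + B)/45 = (-104 + B)*(1/45) = -104/45 + B/45)
k(I(Q(5, 4), -12)) + 25*(72 + 65) = (-104/45 + (-12 + √7)/45) + 25*(72 + 65) = (-104/45 + (-4/15 + √7/45)) + 25*137 = (-116/45 + √7/45) + 3425 = 154009/45 + √7/45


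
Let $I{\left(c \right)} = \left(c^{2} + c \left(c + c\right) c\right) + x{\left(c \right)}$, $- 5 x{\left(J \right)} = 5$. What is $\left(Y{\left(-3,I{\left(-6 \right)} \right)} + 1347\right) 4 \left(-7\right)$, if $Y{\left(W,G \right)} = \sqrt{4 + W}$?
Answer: $-37744$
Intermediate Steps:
$x{\left(J \right)} = -1$ ($x{\left(J \right)} = \left(- \frac{1}{5}\right) 5 = -1$)
$I{\left(c \right)} = -1 + c^{2} + 2 c^{3}$ ($I{\left(c \right)} = \left(c^{2} + c \left(c + c\right) c\right) - 1 = \left(c^{2} + c 2 c c\right) - 1 = \left(c^{2} + 2 c^{2} c\right) - 1 = \left(c^{2} + 2 c^{3}\right) - 1 = -1 + c^{2} + 2 c^{3}$)
$\left(Y{\left(-3,I{\left(-6 \right)} \right)} + 1347\right) 4 \left(-7\right) = \left(\sqrt{4 - 3} + 1347\right) 4 \left(-7\right) = \left(\sqrt{1} + 1347\right) \left(-28\right) = \left(1 + 1347\right) \left(-28\right) = 1348 \left(-28\right) = -37744$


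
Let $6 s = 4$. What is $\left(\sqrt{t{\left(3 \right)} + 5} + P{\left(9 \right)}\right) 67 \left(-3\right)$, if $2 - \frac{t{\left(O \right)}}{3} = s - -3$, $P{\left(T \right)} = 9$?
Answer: $-1809$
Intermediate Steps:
$s = \frac{2}{3}$ ($s = \frac{1}{6} \cdot 4 = \frac{2}{3} \approx 0.66667$)
$t{\left(O \right)} = -5$ ($t{\left(O \right)} = 6 - 3 \left(\frac{2}{3} - -3\right) = 6 - 3 \left(\frac{2}{3} + 3\right) = 6 - 11 = -5$)
$\left(\sqrt{t{\left(3 \right)} + 5} + P{\left(9 \right)}\right) 67 \left(-3\right) = \left(\sqrt{-5 + 5} + 9\right) 67 \left(-3\right) = \left(\sqrt{0} + 9\right) \left(-201\right) = \left(0 + 9\right) \left(-201\right) = 9 \left(-201\right) = -1809$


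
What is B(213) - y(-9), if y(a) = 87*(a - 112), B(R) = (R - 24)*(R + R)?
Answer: 91041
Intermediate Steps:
B(R) = 2*R*(-24 + R) (B(R) = (-24 + R)*(2*R) = 2*R*(-24 + R))
y(a) = -9744 + 87*a (y(a) = 87*(-112 + a) = -9744 + 87*a)
B(213) - y(-9) = 2*213*(-24 + 213) - (-9744 + 87*(-9)) = 2*213*189 - (-9744 - 783) = 80514 - 1*(-10527) = 80514 + 10527 = 91041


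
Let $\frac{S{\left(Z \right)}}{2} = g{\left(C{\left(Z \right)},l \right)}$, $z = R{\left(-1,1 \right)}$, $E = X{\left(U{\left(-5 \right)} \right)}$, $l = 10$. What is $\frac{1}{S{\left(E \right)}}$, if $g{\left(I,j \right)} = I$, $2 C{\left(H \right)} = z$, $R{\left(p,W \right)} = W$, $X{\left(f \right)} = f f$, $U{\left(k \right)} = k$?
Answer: $1$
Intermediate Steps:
$X{\left(f \right)} = f^{2}$
$E = 25$ ($E = \left(-5\right)^{2} = 25$)
$z = 1$
$C{\left(H \right)} = \frac{1}{2}$ ($C{\left(H \right)} = \frac{1}{2} \cdot 1 = \frac{1}{2}$)
$S{\left(Z \right)} = 1$ ($S{\left(Z \right)} = 2 \cdot \frac{1}{2} = 1$)
$\frac{1}{S{\left(E \right)}} = 1^{-1} = 1$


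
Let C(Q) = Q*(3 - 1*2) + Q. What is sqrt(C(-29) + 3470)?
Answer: 2*sqrt(853) ≈ 58.412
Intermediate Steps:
C(Q) = 2*Q (C(Q) = Q*(3 - 2) + Q = Q*1 + Q = Q + Q = 2*Q)
sqrt(C(-29) + 3470) = sqrt(2*(-29) + 3470) = sqrt(-58 + 3470) = sqrt(3412) = 2*sqrt(853)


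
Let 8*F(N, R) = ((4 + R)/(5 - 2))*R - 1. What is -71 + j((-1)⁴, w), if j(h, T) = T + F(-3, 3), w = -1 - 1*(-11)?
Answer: -241/4 ≈ -60.250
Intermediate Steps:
F(N, R) = -⅛ + R*(4/3 + R/3)/8 (F(N, R) = (((4 + R)/(5 - 2))*R - 1)/8 = (((4 + R)/3)*R - 1)/8 = (((4 + R)*(⅓))*R - 1)/8 = ((4/3 + R/3)*R - 1)/8 = (R*(4/3 + R/3) - 1)/8 = (-1 + R*(4/3 + R/3))/8 = -⅛ + R*(4/3 + R/3)/8)
w = 10 (w = -1 + 11 = 10)
j(h, T) = ¾ + T (j(h, T) = T + (-⅛ + (⅙)*3 + (1/24)*3²) = T + (-⅛ + ½ + (1/24)*9) = T + (-⅛ + ½ + 3/8) = T + ¾ = ¾ + T)
-71 + j((-1)⁴, w) = -71 + (¾ + 10) = -71 + 43/4 = -241/4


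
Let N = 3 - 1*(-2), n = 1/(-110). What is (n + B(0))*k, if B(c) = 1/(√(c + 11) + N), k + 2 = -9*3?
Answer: -3886/385 + 29*√11/14 ≈ -3.2234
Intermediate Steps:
n = -1/110 ≈ -0.0090909
N = 5 (N = 3 + 2 = 5)
k = -29 (k = -2 - 9*3 = -2 - 27 = -29)
B(c) = 1/(5 + √(11 + c)) (B(c) = 1/(√(c + 11) + 5) = 1/(√(11 + c) + 5) = 1/(5 + √(11 + c)))
(n + B(0))*k = (-1/110 + 1/(5 + √(11 + 0)))*(-29) = (-1/110 + 1/(5 + √11))*(-29) = 29/110 - 29/(5 + √11)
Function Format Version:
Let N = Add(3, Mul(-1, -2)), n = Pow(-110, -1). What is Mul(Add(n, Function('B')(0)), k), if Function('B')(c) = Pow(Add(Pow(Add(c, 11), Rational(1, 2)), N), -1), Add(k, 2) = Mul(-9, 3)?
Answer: Add(Rational(-3886, 385), Mul(Rational(29, 14), Pow(11, Rational(1, 2)))) ≈ -3.2234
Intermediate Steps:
n = Rational(-1, 110) ≈ -0.0090909
N = 5 (N = Add(3, 2) = 5)
k = -29 (k = Add(-2, Mul(-9, 3)) = Add(-2, -27) = -29)
Function('B')(c) = Pow(Add(5, Pow(Add(11, c), Rational(1, 2))), -1) (Function('B')(c) = Pow(Add(Pow(Add(c, 11), Rational(1, 2)), 5), -1) = Pow(Add(Pow(Add(11, c), Rational(1, 2)), 5), -1) = Pow(Add(5, Pow(Add(11, c), Rational(1, 2))), -1))
Mul(Add(n, Function('B')(0)), k) = Mul(Add(Rational(-1, 110), Pow(Add(5, Pow(Add(11, 0), Rational(1, 2))), -1)), -29) = Mul(Add(Rational(-1, 110), Pow(Add(5, Pow(11, Rational(1, 2))), -1)), -29) = Add(Rational(29, 110), Mul(-29, Pow(Add(5, Pow(11, Rational(1, 2))), -1)))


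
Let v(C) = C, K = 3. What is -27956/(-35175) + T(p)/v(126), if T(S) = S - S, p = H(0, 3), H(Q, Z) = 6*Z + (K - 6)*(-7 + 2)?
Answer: 27956/35175 ≈ 0.79477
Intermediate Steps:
H(Q, Z) = 15 + 6*Z (H(Q, Z) = 6*Z + (3 - 6)*(-7 + 2) = 6*Z - 3*(-5) = 6*Z + 15 = 15 + 6*Z)
p = 33 (p = 15 + 6*3 = 15 + 18 = 33)
T(S) = 0
-27956/(-35175) + T(p)/v(126) = -27956/(-35175) + 0/126 = -27956*(-1/35175) + 0*(1/126) = 27956/35175 + 0 = 27956/35175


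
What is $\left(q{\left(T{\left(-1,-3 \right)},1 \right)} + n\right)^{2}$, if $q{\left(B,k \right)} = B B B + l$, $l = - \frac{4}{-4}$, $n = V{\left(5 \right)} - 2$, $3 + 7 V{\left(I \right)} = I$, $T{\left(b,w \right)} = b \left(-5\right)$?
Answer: $\frac{756900}{49} \approx 15447.0$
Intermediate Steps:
$T{\left(b,w \right)} = - 5 b$
$V{\left(I \right)} = - \frac{3}{7} + \frac{I}{7}$
$n = - \frac{12}{7}$ ($n = \left(- \frac{3}{7} + \frac{1}{7} \cdot 5\right) - 2 = \left(- \frac{3}{7} + \frac{5}{7}\right) - 2 = \frac{2}{7} - 2 = - \frac{12}{7} \approx -1.7143$)
$l = 1$ ($l = \left(-4\right) \left(- \frac{1}{4}\right) = 1$)
$q{\left(B,k \right)} = 1 + B^{3}$ ($q{\left(B,k \right)} = B B B + 1 = B^{2} B + 1 = B^{3} + 1 = 1 + B^{3}$)
$\left(q{\left(T{\left(-1,-3 \right)},1 \right)} + n\right)^{2} = \left(\left(1 + \left(\left(-5\right) \left(-1\right)\right)^{3}\right) - \frac{12}{7}\right)^{2} = \left(\left(1 + 5^{3}\right) - \frac{12}{7}\right)^{2} = \left(\left(1 + 125\right) - \frac{12}{7}\right)^{2} = \left(126 - \frac{12}{7}\right)^{2} = \left(\frac{870}{7}\right)^{2} = \frac{756900}{49}$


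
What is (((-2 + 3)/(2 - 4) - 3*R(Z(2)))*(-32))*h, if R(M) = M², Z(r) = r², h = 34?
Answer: 52768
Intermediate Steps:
(((-2 + 3)/(2 - 4) - 3*R(Z(2)))*(-32))*h = (((-2 + 3)/(2 - 4) - 3*(2²)²)*(-32))*34 = ((1/(-2) - 3*4²)*(-32))*34 = ((1*(-½) - 3*16)*(-32))*34 = ((-½ - 48)*(-32))*34 = -97/2*(-32)*34 = 1552*34 = 52768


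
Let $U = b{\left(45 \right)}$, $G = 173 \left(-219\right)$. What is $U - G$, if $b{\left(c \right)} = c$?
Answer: $37932$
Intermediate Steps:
$G = -37887$
$U = 45$
$U - G = 45 - -37887 = 45 + 37887 = 37932$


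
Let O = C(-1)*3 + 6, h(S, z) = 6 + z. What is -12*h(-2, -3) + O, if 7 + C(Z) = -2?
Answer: -57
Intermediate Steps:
C(Z) = -9 (C(Z) = -7 - 2 = -9)
O = -21 (O = -9*3 + 6 = -27 + 6 = -21)
-12*h(-2, -3) + O = -12*(6 - 3) - 21 = -12*3 - 21 = -36 - 21 = -57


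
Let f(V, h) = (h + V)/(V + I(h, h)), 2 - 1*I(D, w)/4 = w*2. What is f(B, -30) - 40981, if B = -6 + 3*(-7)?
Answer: -9056858/221 ≈ -40981.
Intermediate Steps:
B = -27 (B = -6 - 21 = -27)
I(D, w) = 8 - 8*w (I(D, w) = 8 - 4*w*2 = 8 - 8*w)
f(V, h) = (V + h)/(8 + V - 8*h) (f(V, h) = (h + V)/(V + (8 - 8*h)) = (V + h)/(8 + V - 8*h))
f(B, -30) - 40981 = (-27 - 30)/(8 - 27 - 8*(-30)) - 40981 = -57/(8 - 27 + 240) - 40981 = -57/221 - 40981 = -9056858/221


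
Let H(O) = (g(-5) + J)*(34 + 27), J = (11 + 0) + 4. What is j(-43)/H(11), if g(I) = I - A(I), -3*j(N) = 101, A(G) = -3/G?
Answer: -505/8601 ≈ -0.058714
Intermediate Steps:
j(N) = -101/3 (j(N) = -1/3*101 = -101/3)
J = 15 (J = 11 + 4 = 15)
g(I) = I + 3/I (g(I) = I - (-3)/I = I + 3/I)
H(O) = 2867/5 (H(O) = ((-5 + 3/(-5)) + 15)*(34 + 27) = ((-5 + 3*(-1/5)) + 15)*61 = ((-5 - 3/5) + 15)*61 = (-28/5 + 15)*61 = (47/5)*61 = 2867/5)
j(-43)/H(11) = -101/(3*2867/5) = -101/3*5/2867 = -505/8601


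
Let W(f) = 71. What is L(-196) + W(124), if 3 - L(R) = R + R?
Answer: 466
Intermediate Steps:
L(R) = 3 - 2*R (L(R) = 3 - (R + R) = 3 - 2*R)
L(-196) + W(124) = (3 - 2*(-196)) + 71 = (3 + 392) + 71 = 395 + 71 = 466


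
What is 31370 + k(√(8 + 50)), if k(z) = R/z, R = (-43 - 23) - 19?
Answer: 31370 - 85*√58/58 ≈ 31359.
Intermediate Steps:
R = -85 (R = -66 - 19 = -85)
k(z) = -85/z
31370 + k(√(8 + 50)) = 31370 - 85/√(8 + 50) = 31370 - 85*√58/58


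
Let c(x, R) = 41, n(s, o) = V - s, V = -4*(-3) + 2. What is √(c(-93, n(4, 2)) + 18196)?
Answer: √18237 ≈ 135.04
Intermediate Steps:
V = 14 (V = 12 + 2 = 14)
n(s, o) = 14 - s
√(c(-93, n(4, 2)) + 18196) = √(41 + 18196) = √18237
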